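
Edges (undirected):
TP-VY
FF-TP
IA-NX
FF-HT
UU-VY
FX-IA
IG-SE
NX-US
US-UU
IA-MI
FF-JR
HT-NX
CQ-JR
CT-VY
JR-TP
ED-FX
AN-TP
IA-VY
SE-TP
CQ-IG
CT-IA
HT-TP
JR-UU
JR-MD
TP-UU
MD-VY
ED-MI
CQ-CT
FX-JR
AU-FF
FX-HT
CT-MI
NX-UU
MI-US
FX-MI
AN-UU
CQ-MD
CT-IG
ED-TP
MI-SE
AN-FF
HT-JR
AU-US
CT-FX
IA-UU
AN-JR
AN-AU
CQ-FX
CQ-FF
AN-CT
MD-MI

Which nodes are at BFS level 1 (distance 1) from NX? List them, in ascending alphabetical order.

Level 0: NX
Level 1: HT, IA, US, UU
Level 2: AN, AU, CT, FF, FX, JR, MI, TP, VY
Level 3: CQ, ED, IG, MD, SE

HT, IA, US, UU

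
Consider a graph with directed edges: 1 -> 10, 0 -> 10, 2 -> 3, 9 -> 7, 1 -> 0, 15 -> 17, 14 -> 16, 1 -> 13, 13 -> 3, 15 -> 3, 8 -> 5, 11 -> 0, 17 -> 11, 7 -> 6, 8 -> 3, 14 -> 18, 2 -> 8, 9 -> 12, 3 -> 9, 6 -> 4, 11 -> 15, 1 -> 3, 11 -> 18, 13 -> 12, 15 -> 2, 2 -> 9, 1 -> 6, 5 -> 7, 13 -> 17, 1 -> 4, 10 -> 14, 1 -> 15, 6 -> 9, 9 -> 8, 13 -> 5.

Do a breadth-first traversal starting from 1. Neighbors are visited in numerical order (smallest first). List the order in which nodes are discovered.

Visit 1; enqueue 0, 3, 4, 6, 10, 13, 15 → queue [0, 3, 4, 6, 10, 13, 15]
Visit 0 → queue [3, 4, 6, 10, 13, 15]
Visit 3; enqueue 9 → queue [4, 6, 10, 13, 15, 9]
Visit 4 → queue [6, 10, 13, 15, 9]
Visit 6 → queue [10, 13, 15, 9]
Visit 10; enqueue 14 → queue [13, 15, 9, 14]
Visit 13; enqueue 5, 12, 17 → queue [15, 9, 14, 5, 12, 17]
Visit 15; enqueue 2 → queue [9, 14, 5, 12, 17, 2]
Visit 9; enqueue 7, 8 → queue [14, 5, 12, 17, 2, 7, 8]
Visit 14; enqueue 16, 18 → queue [5, 12, 17, 2, 7, 8, 16, 18]
Visit 5 → queue [12, 17, 2, 7, 8, 16, 18]
Visit 12 → queue [17, 2, 7, 8, 16, 18]
Visit 17; enqueue 11 → queue [2, 7, 8, 16, 18, 11]
Visit 2 → queue [7, 8, 16, 18, 11]
Visit 7 → queue [8, 16, 18, 11]
Visit 8 → queue [16, 18, 11]
Visit 16 → queue [18, 11]
Visit 18 → queue [11]
Visit 11 → queue []

1, 0, 3, 4, 6, 10, 13, 15, 9, 14, 5, 12, 17, 2, 7, 8, 16, 18, 11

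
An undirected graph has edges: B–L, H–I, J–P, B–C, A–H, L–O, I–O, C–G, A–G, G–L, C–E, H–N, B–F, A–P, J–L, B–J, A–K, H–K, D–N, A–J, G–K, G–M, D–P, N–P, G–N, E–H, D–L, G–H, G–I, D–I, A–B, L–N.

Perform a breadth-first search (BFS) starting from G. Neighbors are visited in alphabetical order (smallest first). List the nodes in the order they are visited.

G, A, C, H, I, K, L, M, N, B, J, P, E, D, O, F

Visit G; enqueue A, C, H, I, K, L, M, N → queue [A, C, H, I, K, L, M, N]
Visit A; enqueue B, J, P → queue [C, H, I, K, L, M, N, B, J, P]
Visit C; enqueue E → queue [H, I, K, L, M, N, B, J, P, E]
Visit H → queue [I, K, L, M, N, B, J, P, E]
Visit I; enqueue D, O → queue [K, L, M, N, B, J, P, E, D, O]
Visit K → queue [L, M, N, B, J, P, E, D, O]
Visit L → queue [M, N, B, J, P, E, D, O]
Visit M → queue [N, B, J, P, E, D, O]
Visit N → queue [B, J, P, E, D, O]
Visit B; enqueue F → queue [J, P, E, D, O, F]
Visit J → queue [P, E, D, O, F]
Visit P → queue [E, D, O, F]
Visit E → queue [D, O, F]
Visit D → queue [O, F]
Visit O → queue [F]
Visit F → queue []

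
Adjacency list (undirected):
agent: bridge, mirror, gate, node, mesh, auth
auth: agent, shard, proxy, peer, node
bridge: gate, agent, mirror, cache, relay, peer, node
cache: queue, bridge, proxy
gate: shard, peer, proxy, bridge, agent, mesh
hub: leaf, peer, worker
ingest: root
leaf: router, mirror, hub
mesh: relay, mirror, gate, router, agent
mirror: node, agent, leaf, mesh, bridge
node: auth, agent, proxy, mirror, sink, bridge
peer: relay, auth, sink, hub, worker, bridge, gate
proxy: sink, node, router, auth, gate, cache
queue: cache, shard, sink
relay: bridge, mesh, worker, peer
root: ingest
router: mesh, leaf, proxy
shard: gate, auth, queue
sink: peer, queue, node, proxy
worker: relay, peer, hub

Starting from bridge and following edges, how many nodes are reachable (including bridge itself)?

18

BFS from bridge visits: bridge, gate, agent, mirror, cache, relay, peer, node, shard, proxy, mesh, auth, leaf, queue, worker, sink, hub, router
Reachable nodes: 18 of 20 total.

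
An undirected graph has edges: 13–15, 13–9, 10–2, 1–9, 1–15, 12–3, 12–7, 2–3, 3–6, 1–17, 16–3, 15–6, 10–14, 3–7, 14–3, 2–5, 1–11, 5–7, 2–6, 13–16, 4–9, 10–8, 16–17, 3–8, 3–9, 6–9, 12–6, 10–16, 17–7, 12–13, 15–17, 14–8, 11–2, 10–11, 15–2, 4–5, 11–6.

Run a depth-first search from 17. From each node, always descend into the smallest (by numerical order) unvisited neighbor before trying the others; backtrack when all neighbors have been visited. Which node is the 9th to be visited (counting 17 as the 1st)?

12

Visit 17
17 → 1
1 → 9
9 → 3
3 → 2
2 → 5
5 → 4
5 → 7
7 → 12
12 → 6
6 → 11
11 → 10
10 → 8
8 → 14
10 → 16
16 → 13
13 → 15

Visit order: 17, 1, 9, 3, 2, 5, 4, 7, 12, 6, 11, 10, 8, 14, 16, 13, 15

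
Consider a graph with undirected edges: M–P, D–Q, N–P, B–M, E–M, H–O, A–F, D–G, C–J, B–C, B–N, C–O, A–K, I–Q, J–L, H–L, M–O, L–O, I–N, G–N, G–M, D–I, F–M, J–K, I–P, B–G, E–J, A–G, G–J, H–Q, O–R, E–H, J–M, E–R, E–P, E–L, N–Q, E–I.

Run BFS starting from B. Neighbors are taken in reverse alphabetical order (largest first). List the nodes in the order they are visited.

B N M G C Q P I O J F E D A H R L K

Visit B; enqueue N, M, G, C → queue [N, M, G, C]
Visit N; enqueue Q, P, I → queue [M, G, C, Q, P, I]
Visit M; enqueue O, J, F, E → queue [G, C, Q, P, I, O, J, F, E]
Visit G; enqueue D, A → queue [C, Q, P, I, O, J, F, E, D, A]
Visit C → queue [Q, P, I, O, J, F, E, D, A]
Visit Q; enqueue H → queue [P, I, O, J, F, E, D, A, H]
Visit P → queue [I, O, J, F, E, D, A, H]
Visit I → queue [O, J, F, E, D, A, H]
Visit O; enqueue R, L → queue [J, F, E, D, A, H, R, L]
Visit J; enqueue K → queue [F, E, D, A, H, R, L, K]
Visit F → queue [E, D, A, H, R, L, K]
Visit E → queue [D, A, H, R, L, K]
Visit D → queue [A, H, R, L, K]
Visit A → queue [H, R, L, K]
Visit H → queue [R, L, K]
Visit R → queue [L, K]
Visit L → queue [K]
Visit K → queue []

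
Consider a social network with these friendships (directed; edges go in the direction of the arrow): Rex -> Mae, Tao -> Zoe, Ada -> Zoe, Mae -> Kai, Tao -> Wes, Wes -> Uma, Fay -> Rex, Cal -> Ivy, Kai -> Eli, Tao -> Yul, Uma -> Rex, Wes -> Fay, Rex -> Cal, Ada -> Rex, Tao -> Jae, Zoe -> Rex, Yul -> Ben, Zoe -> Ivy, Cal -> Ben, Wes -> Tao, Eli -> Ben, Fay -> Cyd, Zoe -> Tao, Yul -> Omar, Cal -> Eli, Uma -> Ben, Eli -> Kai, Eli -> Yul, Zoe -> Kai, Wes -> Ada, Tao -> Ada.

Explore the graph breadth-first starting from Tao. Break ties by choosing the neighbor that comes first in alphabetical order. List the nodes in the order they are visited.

Visit Tao; enqueue Ada, Jae, Wes, Yul, Zoe → queue [Ada, Jae, Wes, Yul, Zoe]
Visit Ada; enqueue Rex → queue [Jae, Wes, Yul, Zoe, Rex]
Visit Jae → queue [Wes, Yul, Zoe, Rex]
Visit Wes; enqueue Fay, Uma → queue [Yul, Zoe, Rex, Fay, Uma]
Visit Yul; enqueue Ben, Omar → queue [Zoe, Rex, Fay, Uma, Ben, Omar]
Visit Zoe; enqueue Ivy, Kai → queue [Rex, Fay, Uma, Ben, Omar, Ivy, Kai]
Visit Rex; enqueue Cal, Mae → queue [Fay, Uma, Ben, Omar, Ivy, Kai, Cal, Mae]
Visit Fay; enqueue Cyd → queue [Uma, Ben, Omar, Ivy, Kai, Cal, Mae, Cyd]
Visit Uma → queue [Ben, Omar, Ivy, Kai, Cal, Mae, Cyd]
Visit Ben → queue [Omar, Ivy, Kai, Cal, Mae, Cyd]
Visit Omar → queue [Ivy, Kai, Cal, Mae, Cyd]
Visit Ivy → queue [Kai, Cal, Mae, Cyd]
Visit Kai; enqueue Eli → queue [Cal, Mae, Cyd, Eli]
Visit Cal → queue [Mae, Cyd, Eli]
Visit Mae → queue [Cyd, Eli]
Visit Cyd → queue [Eli]
Visit Eli → queue []

Tao → Ada → Jae → Wes → Yul → Zoe → Rex → Fay → Uma → Ben → Omar → Ivy → Kai → Cal → Mae → Cyd → Eli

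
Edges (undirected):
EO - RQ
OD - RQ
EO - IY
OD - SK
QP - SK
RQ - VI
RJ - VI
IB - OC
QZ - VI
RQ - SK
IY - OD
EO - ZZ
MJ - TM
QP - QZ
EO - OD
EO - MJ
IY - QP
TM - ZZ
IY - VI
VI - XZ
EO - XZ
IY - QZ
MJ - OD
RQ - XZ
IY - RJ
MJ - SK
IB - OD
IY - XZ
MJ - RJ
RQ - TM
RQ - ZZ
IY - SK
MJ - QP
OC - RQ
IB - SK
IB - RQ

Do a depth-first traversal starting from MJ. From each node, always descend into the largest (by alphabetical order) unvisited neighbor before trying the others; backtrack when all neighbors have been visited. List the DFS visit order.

MJ -> TM -> ZZ -> RQ -> XZ -> VI -> RJ -> IY -> SK -> QP -> QZ -> OD -> IB -> OC -> EO

Visit MJ
MJ → TM
TM → ZZ
ZZ → RQ
RQ → XZ
XZ → VI
VI → RJ
RJ → IY
IY → SK
SK → QP
QP → QZ
SK → OD
OD → IB
IB → OC
OD → EO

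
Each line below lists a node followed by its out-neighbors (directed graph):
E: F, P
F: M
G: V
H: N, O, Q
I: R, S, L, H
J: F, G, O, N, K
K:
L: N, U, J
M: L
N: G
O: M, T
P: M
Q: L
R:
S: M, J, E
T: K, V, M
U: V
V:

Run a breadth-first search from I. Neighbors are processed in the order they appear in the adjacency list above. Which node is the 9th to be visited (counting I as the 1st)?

N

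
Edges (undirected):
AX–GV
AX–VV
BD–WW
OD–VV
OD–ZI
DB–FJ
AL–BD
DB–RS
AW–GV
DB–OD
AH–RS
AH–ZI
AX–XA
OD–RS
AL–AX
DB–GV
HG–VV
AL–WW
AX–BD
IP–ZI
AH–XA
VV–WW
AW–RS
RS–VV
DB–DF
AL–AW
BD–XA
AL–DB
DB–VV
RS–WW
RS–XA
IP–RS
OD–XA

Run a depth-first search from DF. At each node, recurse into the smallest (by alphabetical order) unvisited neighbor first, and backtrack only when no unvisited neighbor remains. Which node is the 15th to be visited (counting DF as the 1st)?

Visit DF
DF → DB
DB → AL
AL → AW
AW → GV
GV → AX
AX → BD
BD → WW
WW → RS
RS → AH
AH → XA
XA → OD
OD → VV
VV → HG
OD → ZI
ZI → IP
DB → FJ

Visit order: DF, DB, AL, AW, GV, AX, BD, WW, RS, AH, XA, OD, VV, HG, ZI, IP, FJ

ZI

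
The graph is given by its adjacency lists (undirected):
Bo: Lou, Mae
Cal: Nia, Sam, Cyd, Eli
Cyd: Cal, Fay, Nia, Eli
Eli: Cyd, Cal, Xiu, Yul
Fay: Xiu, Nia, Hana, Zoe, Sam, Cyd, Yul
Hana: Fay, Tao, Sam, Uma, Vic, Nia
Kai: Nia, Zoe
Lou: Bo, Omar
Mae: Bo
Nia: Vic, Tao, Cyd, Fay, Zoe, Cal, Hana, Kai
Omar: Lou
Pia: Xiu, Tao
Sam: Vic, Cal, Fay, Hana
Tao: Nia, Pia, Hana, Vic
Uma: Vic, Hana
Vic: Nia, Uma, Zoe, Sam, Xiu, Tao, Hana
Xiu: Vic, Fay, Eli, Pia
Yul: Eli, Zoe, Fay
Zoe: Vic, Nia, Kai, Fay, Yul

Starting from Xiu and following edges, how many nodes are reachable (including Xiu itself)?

15

BFS from Xiu visits: Xiu, Eli, Fay, Pia, Vic, Cal, Cyd, Yul, Hana, Nia, Sam, Zoe, Tao, Uma, Kai
Reachable nodes: 15 of 19 total.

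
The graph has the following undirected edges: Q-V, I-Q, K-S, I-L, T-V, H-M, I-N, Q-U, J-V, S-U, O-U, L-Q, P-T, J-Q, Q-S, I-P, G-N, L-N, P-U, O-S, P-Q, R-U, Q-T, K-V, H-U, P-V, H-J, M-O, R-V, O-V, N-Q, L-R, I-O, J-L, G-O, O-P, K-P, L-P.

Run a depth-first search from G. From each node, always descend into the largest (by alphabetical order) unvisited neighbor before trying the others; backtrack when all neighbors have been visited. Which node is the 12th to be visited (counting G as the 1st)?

N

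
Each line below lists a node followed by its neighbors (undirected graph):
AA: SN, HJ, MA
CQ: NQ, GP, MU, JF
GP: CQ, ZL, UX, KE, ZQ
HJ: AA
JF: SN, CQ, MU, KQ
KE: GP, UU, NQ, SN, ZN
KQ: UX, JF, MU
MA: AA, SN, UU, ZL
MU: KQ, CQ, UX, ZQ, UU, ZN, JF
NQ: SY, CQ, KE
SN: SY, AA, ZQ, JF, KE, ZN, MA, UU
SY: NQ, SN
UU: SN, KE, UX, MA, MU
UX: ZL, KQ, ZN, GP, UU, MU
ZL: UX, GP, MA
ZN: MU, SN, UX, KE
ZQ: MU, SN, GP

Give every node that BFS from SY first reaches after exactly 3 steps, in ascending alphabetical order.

GP, HJ, KQ, MU, UX, ZL

Level 0: SY
Level 1: NQ, SN
Level 2: AA, CQ, JF, KE, MA, UU, ZN, ZQ
Level 3: GP, HJ, KQ, MU, UX, ZL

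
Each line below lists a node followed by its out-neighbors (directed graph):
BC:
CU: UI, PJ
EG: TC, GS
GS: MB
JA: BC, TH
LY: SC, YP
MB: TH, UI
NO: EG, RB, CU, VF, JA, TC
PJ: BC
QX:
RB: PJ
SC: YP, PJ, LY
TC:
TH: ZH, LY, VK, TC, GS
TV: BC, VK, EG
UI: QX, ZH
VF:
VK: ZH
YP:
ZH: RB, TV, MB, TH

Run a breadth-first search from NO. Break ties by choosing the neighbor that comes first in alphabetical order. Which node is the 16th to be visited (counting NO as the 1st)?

LY

Visit NO; enqueue CU, EG, JA, RB, TC, VF → queue [CU, EG, JA, RB, TC, VF]
Visit CU; enqueue PJ, UI → queue [EG, JA, RB, TC, VF, PJ, UI]
Visit EG; enqueue GS → queue [JA, RB, TC, VF, PJ, UI, GS]
Visit JA; enqueue BC, TH → queue [RB, TC, VF, PJ, UI, GS, BC, TH]
Visit RB → queue [TC, VF, PJ, UI, GS, BC, TH]
Visit TC → queue [VF, PJ, UI, GS, BC, TH]
Visit VF → queue [PJ, UI, GS, BC, TH]
Visit PJ → queue [UI, GS, BC, TH]
Visit UI; enqueue QX, ZH → queue [GS, BC, TH, QX, ZH]
Visit GS; enqueue MB → queue [BC, TH, QX, ZH, MB]
Visit BC → queue [TH, QX, ZH, MB]
Visit TH; enqueue LY, VK → queue [QX, ZH, MB, LY, VK]
Visit QX → queue [ZH, MB, LY, VK]
Visit ZH; enqueue TV → queue [MB, LY, VK, TV]
Visit MB → queue [LY, VK, TV]
Visit LY; enqueue SC, YP → queue [VK, TV, SC, YP]
Visit VK → queue [TV, SC, YP]
Visit TV → queue [SC, YP]
Visit SC → queue [YP]
Visit YP → queue []

Visit order: NO, CU, EG, JA, RB, TC, VF, PJ, UI, GS, BC, TH, QX, ZH, MB, LY, VK, TV, SC, YP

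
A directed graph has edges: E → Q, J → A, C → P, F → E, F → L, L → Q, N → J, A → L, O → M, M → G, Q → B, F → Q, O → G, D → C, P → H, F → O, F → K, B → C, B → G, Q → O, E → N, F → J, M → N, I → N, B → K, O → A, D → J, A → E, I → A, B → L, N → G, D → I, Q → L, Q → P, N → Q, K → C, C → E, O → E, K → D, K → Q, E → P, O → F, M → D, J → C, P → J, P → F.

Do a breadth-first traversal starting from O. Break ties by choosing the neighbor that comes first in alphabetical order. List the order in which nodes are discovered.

O A E F G M L N P Q J K D H B C I

Visit O; enqueue A, E, F, G, M → queue [A, E, F, G, M]
Visit A; enqueue L → queue [E, F, G, M, L]
Visit E; enqueue N, P, Q → queue [F, G, M, L, N, P, Q]
Visit F; enqueue J, K → queue [G, M, L, N, P, Q, J, K]
Visit G → queue [M, L, N, P, Q, J, K]
Visit M; enqueue D → queue [L, N, P, Q, J, K, D]
Visit L → queue [N, P, Q, J, K, D]
Visit N → queue [P, Q, J, K, D]
Visit P; enqueue H → queue [Q, J, K, D, H]
Visit Q; enqueue B → queue [J, K, D, H, B]
Visit J; enqueue C → queue [K, D, H, B, C]
Visit K → queue [D, H, B, C]
Visit D; enqueue I → queue [H, B, C, I]
Visit H → queue [B, C, I]
Visit B → queue [C, I]
Visit C → queue [I]
Visit I → queue []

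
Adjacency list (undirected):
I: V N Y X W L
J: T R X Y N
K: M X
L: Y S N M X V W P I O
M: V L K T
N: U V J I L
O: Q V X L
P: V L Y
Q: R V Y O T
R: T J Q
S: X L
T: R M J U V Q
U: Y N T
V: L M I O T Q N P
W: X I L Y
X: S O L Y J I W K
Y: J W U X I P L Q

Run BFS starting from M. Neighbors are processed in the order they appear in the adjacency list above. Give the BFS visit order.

Visit M; enqueue V, L, K, T → queue [V, L, K, T]
Visit V; enqueue I, O, Q, N, P → queue [L, K, T, I, O, Q, N, P]
Visit L; enqueue Y, S, X, W → queue [K, T, I, O, Q, N, P, Y, S, X, W]
Visit K → queue [T, I, O, Q, N, P, Y, S, X, W]
Visit T; enqueue R, J, U → queue [I, O, Q, N, P, Y, S, X, W, R, J, U]
Visit I → queue [O, Q, N, P, Y, S, X, W, R, J, U]
Visit O → queue [Q, N, P, Y, S, X, W, R, J, U]
Visit Q → queue [N, P, Y, S, X, W, R, J, U]
Visit N → queue [P, Y, S, X, W, R, J, U]
Visit P → queue [Y, S, X, W, R, J, U]
Visit Y → queue [S, X, W, R, J, U]
Visit S → queue [X, W, R, J, U]
Visit X → queue [W, R, J, U]
Visit W → queue [R, J, U]
Visit R → queue [J, U]
Visit J → queue [U]
Visit U → queue []

M V L K T I O Q N P Y S X W R J U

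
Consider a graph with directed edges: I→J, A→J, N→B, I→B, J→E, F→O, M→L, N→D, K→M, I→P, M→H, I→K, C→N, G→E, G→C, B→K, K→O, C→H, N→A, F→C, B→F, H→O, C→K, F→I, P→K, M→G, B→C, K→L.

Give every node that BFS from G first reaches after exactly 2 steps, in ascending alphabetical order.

H, K, N

Level 0: G
Level 1: C, E
Level 2: H, K, N
Level 3: A, B, D, L, M, O
Level 4: F, J
Level 5: I
Level 6: P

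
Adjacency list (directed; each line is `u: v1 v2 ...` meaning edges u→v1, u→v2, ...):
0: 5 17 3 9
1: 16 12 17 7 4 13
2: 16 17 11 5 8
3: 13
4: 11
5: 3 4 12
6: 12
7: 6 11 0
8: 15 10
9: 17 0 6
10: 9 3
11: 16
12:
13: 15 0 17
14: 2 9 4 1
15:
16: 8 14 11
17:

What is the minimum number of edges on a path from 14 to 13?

2

Level 0: 14
Level 1: 1, 2, 4, 9
Level 2: 0, 5, 6, 7, 8, 11, 12, 13, 16, 17
Level 3: 3, 10, 15
13 first appears at level 2.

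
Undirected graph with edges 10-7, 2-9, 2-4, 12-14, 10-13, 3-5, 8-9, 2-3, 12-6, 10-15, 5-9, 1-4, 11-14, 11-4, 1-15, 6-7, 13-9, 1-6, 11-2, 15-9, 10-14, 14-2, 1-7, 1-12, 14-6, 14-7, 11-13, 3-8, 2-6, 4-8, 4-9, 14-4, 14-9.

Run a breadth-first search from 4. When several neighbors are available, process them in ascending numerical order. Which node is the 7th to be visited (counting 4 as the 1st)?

Visit 4; enqueue 1, 2, 8, 9, 11, 14 → queue [1, 2, 8, 9, 11, 14]
Visit 1; enqueue 6, 7, 12, 15 → queue [2, 8, 9, 11, 14, 6, 7, 12, 15]
Visit 2; enqueue 3 → queue [8, 9, 11, 14, 6, 7, 12, 15, 3]
Visit 8 → queue [9, 11, 14, 6, 7, 12, 15, 3]
Visit 9; enqueue 5, 13 → queue [11, 14, 6, 7, 12, 15, 3, 5, 13]
Visit 11 → queue [14, 6, 7, 12, 15, 3, 5, 13]
Visit 14; enqueue 10 → queue [6, 7, 12, 15, 3, 5, 13, 10]
Visit 6 → queue [7, 12, 15, 3, 5, 13, 10]
Visit 7 → queue [12, 15, 3, 5, 13, 10]
Visit 12 → queue [15, 3, 5, 13, 10]
Visit 15 → queue [3, 5, 13, 10]
Visit 3 → queue [5, 13, 10]
Visit 5 → queue [13, 10]
Visit 13 → queue [10]
Visit 10 → queue []

Visit order: 4, 1, 2, 8, 9, 11, 14, 6, 7, 12, 15, 3, 5, 13, 10

14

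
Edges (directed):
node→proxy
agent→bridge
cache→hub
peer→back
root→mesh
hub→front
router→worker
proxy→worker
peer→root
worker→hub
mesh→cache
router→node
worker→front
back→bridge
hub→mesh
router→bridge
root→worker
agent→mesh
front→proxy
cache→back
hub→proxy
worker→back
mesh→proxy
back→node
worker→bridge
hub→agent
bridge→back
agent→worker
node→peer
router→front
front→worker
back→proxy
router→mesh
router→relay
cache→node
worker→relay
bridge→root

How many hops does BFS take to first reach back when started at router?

Level 0: router
Level 1: bridge, front, mesh, node, relay, worker
Level 2: back, cache, hub, peer, proxy, root
Level 3: agent
back first appears at level 2.

2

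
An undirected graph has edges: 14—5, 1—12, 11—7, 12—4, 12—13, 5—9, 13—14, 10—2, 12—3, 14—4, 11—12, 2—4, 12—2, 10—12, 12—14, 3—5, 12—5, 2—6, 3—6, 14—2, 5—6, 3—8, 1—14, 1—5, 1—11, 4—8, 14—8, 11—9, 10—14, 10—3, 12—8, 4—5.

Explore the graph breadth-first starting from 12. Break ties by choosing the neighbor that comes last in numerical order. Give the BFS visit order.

Visit 12; enqueue 14, 13, 11, 10, 8, 5, 4, 3, 2, 1 → queue [14, 13, 11, 10, 8, 5, 4, 3, 2, 1]
Visit 14 → queue [13, 11, 10, 8, 5, 4, 3, 2, 1]
Visit 13 → queue [11, 10, 8, 5, 4, 3, 2, 1]
Visit 11; enqueue 9, 7 → queue [10, 8, 5, 4, 3, 2, 1, 9, 7]
Visit 10 → queue [8, 5, 4, 3, 2, 1, 9, 7]
Visit 8 → queue [5, 4, 3, 2, 1, 9, 7]
Visit 5; enqueue 6 → queue [4, 3, 2, 1, 9, 7, 6]
Visit 4 → queue [3, 2, 1, 9, 7, 6]
Visit 3 → queue [2, 1, 9, 7, 6]
Visit 2 → queue [1, 9, 7, 6]
Visit 1 → queue [9, 7, 6]
Visit 9 → queue [7, 6]
Visit 7 → queue [6]
Visit 6 → queue []

12, 14, 13, 11, 10, 8, 5, 4, 3, 2, 1, 9, 7, 6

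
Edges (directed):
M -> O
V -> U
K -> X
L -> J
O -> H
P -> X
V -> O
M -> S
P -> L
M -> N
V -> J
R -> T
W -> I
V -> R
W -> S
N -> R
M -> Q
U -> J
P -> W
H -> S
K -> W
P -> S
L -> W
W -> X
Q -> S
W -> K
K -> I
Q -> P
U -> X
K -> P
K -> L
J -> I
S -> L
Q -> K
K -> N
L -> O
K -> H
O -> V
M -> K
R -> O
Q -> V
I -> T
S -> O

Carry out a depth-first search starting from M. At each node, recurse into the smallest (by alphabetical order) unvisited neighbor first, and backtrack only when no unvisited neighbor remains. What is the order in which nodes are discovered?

M → K → H → S → L → J → I → T → O → V → R → U → X → W → N → P → Q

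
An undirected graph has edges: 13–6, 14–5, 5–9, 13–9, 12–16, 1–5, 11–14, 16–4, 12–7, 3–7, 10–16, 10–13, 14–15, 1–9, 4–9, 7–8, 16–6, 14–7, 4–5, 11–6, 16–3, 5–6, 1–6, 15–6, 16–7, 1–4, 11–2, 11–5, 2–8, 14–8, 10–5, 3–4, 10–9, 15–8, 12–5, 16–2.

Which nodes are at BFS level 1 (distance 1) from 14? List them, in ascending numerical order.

Level 0: 14
Level 1: 5, 7, 8, 11, 15
Level 2: 1, 2, 3, 4, 6, 9, 10, 12, 16
Level 3: 13

5, 7, 8, 11, 15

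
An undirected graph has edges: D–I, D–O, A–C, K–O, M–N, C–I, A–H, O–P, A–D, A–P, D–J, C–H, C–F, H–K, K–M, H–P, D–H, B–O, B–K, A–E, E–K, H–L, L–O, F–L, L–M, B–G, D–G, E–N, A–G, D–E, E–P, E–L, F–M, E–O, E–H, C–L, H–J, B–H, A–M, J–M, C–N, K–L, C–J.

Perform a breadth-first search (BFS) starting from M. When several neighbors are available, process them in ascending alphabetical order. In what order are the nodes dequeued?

M -> A -> F -> J -> K -> L -> N -> C -> D -> E -> G -> H -> P -> B -> O -> I

Visit M; enqueue A, F, J, K, L, N → queue [A, F, J, K, L, N]
Visit A; enqueue C, D, E, G, H, P → queue [F, J, K, L, N, C, D, E, G, H, P]
Visit F → queue [J, K, L, N, C, D, E, G, H, P]
Visit J → queue [K, L, N, C, D, E, G, H, P]
Visit K; enqueue B, O → queue [L, N, C, D, E, G, H, P, B, O]
Visit L → queue [N, C, D, E, G, H, P, B, O]
Visit N → queue [C, D, E, G, H, P, B, O]
Visit C; enqueue I → queue [D, E, G, H, P, B, O, I]
Visit D → queue [E, G, H, P, B, O, I]
Visit E → queue [G, H, P, B, O, I]
Visit G → queue [H, P, B, O, I]
Visit H → queue [P, B, O, I]
Visit P → queue [B, O, I]
Visit B → queue [O, I]
Visit O → queue [I]
Visit I → queue []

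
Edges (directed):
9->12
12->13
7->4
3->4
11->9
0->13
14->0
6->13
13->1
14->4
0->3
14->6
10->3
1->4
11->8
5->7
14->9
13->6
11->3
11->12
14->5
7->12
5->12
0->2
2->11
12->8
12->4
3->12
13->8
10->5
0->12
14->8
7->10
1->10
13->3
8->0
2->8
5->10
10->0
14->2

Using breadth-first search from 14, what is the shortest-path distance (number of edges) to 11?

Level 0: 14
Level 1: 0, 2, 4, 5, 6, 8, 9
Level 2: 3, 7, 10, 11, 12, 13
Level 3: 1
11 first appears at level 2.

2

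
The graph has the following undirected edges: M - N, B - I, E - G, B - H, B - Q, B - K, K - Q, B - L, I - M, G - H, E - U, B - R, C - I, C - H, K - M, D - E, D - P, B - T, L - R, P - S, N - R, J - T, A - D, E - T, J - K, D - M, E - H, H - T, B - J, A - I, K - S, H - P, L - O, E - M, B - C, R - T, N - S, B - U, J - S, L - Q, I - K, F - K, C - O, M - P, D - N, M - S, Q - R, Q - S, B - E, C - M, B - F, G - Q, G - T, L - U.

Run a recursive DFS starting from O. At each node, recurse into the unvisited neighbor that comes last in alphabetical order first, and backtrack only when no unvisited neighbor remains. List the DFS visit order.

O, L, U, E, T, R, Q, S, P, M, N, D, A, I, K, J, B, H, G, C, F

Visit O
O → L
L → U
U → E
E → T
T → R
R → Q
Q → S
S → P
P → M
M → N
N → D
D → A
A → I
I → K
K → J
J → B
B → H
H → G
H → C
B → F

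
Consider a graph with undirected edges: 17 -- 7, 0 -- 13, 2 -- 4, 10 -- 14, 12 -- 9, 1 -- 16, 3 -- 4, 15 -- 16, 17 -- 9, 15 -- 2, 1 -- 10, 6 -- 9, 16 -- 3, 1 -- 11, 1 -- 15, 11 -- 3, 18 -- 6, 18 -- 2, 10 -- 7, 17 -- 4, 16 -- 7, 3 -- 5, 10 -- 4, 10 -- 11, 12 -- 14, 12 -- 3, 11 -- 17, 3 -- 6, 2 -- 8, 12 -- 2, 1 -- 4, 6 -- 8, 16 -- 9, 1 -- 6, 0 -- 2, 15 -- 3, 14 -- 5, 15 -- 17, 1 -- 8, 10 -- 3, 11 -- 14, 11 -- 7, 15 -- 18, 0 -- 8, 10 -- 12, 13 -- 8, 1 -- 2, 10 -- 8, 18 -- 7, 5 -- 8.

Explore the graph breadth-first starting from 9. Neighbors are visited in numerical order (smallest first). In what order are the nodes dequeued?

Visit 9; enqueue 6, 12, 16, 17 → queue [6, 12, 16, 17]
Visit 6; enqueue 1, 3, 8, 18 → queue [12, 16, 17, 1, 3, 8, 18]
Visit 12; enqueue 2, 10, 14 → queue [16, 17, 1, 3, 8, 18, 2, 10, 14]
Visit 16; enqueue 7, 15 → queue [17, 1, 3, 8, 18, 2, 10, 14, 7, 15]
Visit 17; enqueue 4, 11 → queue [1, 3, 8, 18, 2, 10, 14, 7, 15, 4, 11]
Visit 1 → queue [3, 8, 18, 2, 10, 14, 7, 15, 4, 11]
Visit 3; enqueue 5 → queue [8, 18, 2, 10, 14, 7, 15, 4, 11, 5]
Visit 8; enqueue 0, 13 → queue [18, 2, 10, 14, 7, 15, 4, 11, 5, 0, 13]
Visit 18 → queue [2, 10, 14, 7, 15, 4, 11, 5, 0, 13]
Visit 2 → queue [10, 14, 7, 15, 4, 11, 5, 0, 13]
Visit 10 → queue [14, 7, 15, 4, 11, 5, 0, 13]
Visit 14 → queue [7, 15, 4, 11, 5, 0, 13]
Visit 7 → queue [15, 4, 11, 5, 0, 13]
Visit 15 → queue [4, 11, 5, 0, 13]
Visit 4 → queue [11, 5, 0, 13]
Visit 11 → queue [5, 0, 13]
Visit 5 → queue [0, 13]
Visit 0 → queue [13]
Visit 13 → queue []

9 -> 6 -> 12 -> 16 -> 17 -> 1 -> 3 -> 8 -> 18 -> 2 -> 10 -> 14 -> 7 -> 15 -> 4 -> 11 -> 5 -> 0 -> 13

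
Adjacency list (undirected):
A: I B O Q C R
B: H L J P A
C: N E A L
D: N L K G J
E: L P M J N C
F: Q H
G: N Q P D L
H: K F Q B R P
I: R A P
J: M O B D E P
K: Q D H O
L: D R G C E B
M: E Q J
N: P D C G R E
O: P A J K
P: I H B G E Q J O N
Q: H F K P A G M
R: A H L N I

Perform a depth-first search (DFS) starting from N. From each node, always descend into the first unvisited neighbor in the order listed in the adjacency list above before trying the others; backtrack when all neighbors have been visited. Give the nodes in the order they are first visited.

N P I R A B H K Q F G D L C E M J O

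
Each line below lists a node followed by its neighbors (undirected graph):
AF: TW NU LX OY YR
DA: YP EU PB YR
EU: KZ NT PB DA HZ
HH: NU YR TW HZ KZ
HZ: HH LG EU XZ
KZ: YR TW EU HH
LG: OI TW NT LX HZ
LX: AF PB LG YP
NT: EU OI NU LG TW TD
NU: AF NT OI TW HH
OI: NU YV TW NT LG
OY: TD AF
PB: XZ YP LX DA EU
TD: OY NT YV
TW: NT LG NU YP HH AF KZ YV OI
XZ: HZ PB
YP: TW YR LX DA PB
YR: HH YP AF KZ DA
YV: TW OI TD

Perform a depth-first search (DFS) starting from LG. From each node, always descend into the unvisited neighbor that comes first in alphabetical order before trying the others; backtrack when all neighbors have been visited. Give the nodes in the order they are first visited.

Visit LG
LG → HZ
HZ → EU
EU → DA
DA → PB
PB → LX
LX → AF
AF → NU
NU → HH
HH → KZ
KZ → TW
TW → NT
NT → OI
OI → YV
YV → TD
TD → OY
TW → YP
YP → YR
PB → XZ

LG → HZ → EU → DA → PB → LX → AF → NU → HH → KZ → TW → NT → OI → YV → TD → OY → YP → YR → XZ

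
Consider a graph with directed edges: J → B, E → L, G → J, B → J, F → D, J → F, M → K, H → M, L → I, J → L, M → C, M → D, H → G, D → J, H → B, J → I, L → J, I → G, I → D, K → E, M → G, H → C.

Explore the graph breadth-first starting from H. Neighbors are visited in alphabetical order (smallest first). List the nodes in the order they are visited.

H B C G M J D K F I L E

Visit H; enqueue B, C, G, M → queue [B, C, G, M]
Visit B; enqueue J → queue [C, G, M, J]
Visit C → queue [G, M, J]
Visit G → queue [M, J]
Visit M; enqueue D, K → queue [J, D, K]
Visit J; enqueue F, I, L → queue [D, K, F, I, L]
Visit D → queue [K, F, I, L]
Visit K; enqueue E → queue [F, I, L, E]
Visit F → queue [I, L, E]
Visit I → queue [L, E]
Visit L → queue [E]
Visit E → queue []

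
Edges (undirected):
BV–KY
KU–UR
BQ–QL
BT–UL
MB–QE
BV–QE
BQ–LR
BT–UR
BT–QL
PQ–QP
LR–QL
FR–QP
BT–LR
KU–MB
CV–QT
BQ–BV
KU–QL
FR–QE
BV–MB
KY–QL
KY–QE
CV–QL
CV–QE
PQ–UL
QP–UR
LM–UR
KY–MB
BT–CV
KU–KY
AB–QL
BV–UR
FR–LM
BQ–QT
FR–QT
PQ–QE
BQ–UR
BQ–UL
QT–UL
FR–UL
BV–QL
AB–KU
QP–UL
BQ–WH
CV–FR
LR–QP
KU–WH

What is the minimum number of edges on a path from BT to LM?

Level 0: BT
Level 1: CV, LR, QL, UL, UR
Level 2: AB, BQ, BV, FR, KU, KY, LM, PQ, QE, QP, QT
Level 3: MB, WH
LM first appears at level 2.

2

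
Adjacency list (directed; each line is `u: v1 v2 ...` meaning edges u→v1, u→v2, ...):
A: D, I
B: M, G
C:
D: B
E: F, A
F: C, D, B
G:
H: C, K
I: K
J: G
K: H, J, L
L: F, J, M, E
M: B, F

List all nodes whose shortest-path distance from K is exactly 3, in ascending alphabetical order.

A, B, D

Level 0: K
Level 1: H, J, L
Level 2: C, E, F, G, M
Level 3: A, B, D
Level 4: I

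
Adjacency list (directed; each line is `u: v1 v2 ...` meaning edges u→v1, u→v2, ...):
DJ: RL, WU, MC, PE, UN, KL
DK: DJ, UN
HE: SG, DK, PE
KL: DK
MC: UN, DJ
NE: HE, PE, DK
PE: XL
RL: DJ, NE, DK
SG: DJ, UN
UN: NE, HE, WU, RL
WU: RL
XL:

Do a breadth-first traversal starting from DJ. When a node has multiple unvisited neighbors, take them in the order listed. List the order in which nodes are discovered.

DJ -> RL -> WU -> MC -> PE -> UN -> KL -> NE -> DK -> XL -> HE -> SG

Visit DJ; enqueue RL, WU, MC, PE, UN, KL → queue [RL, WU, MC, PE, UN, KL]
Visit RL; enqueue NE, DK → queue [WU, MC, PE, UN, KL, NE, DK]
Visit WU → queue [MC, PE, UN, KL, NE, DK]
Visit MC → queue [PE, UN, KL, NE, DK]
Visit PE; enqueue XL → queue [UN, KL, NE, DK, XL]
Visit UN; enqueue HE → queue [KL, NE, DK, XL, HE]
Visit KL → queue [NE, DK, XL, HE]
Visit NE → queue [DK, XL, HE]
Visit DK → queue [XL, HE]
Visit XL → queue [HE]
Visit HE; enqueue SG → queue [SG]
Visit SG → queue []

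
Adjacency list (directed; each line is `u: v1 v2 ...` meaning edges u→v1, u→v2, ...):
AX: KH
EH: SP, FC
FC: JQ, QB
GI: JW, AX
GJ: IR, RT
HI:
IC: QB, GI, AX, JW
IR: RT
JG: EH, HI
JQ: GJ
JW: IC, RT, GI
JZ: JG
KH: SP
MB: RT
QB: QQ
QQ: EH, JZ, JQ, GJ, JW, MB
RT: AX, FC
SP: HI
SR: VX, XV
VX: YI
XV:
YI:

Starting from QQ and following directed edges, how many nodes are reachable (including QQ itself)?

BFS from QQ visits: QQ, EH, JZ, JQ, GJ, JW, MB, SP, FC, JG, IR, RT, IC, GI, HI, QB, AX, KH
Reachable nodes: 18 of 22 total.

18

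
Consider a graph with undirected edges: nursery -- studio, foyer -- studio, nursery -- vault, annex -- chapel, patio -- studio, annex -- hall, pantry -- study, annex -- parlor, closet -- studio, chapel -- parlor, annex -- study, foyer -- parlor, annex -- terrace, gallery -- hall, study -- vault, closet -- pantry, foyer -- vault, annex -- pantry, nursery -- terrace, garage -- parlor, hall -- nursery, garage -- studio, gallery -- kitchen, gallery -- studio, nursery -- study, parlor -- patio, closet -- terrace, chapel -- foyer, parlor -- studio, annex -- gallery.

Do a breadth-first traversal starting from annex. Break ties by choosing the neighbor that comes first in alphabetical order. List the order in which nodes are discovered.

Visit annex; enqueue chapel, gallery, hall, pantry, parlor, study, terrace → queue [chapel, gallery, hall, pantry, parlor, study, terrace]
Visit chapel; enqueue foyer → queue [gallery, hall, pantry, parlor, study, terrace, foyer]
Visit gallery; enqueue kitchen, studio → queue [hall, pantry, parlor, study, terrace, foyer, kitchen, studio]
Visit hall; enqueue nursery → queue [pantry, parlor, study, terrace, foyer, kitchen, studio, nursery]
Visit pantry; enqueue closet → queue [parlor, study, terrace, foyer, kitchen, studio, nursery, closet]
Visit parlor; enqueue garage, patio → queue [study, terrace, foyer, kitchen, studio, nursery, closet, garage, patio]
Visit study; enqueue vault → queue [terrace, foyer, kitchen, studio, nursery, closet, garage, patio, vault]
Visit terrace → queue [foyer, kitchen, studio, nursery, closet, garage, patio, vault]
Visit foyer → queue [kitchen, studio, nursery, closet, garage, patio, vault]
Visit kitchen → queue [studio, nursery, closet, garage, patio, vault]
Visit studio → queue [nursery, closet, garage, patio, vault]
Visit nursery → queue [closet, garage, patio, vault]
Visit closet → queue [garage, patio, vault]
Visit garage → queue [patio, vault]
Visit patio → queue [vault]
Visit vault → queue []

annex → chapel → gallery → hall → pantry → parlor → study → terrace → foyer → kitchen → studio → nursery → closet → garage → patio → vault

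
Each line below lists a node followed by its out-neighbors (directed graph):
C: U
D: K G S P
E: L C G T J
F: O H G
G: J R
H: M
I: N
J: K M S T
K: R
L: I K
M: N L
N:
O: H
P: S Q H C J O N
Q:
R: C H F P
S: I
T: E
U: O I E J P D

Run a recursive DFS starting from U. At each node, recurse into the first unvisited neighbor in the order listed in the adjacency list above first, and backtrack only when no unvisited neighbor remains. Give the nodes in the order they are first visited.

Visit U
U → O
O → H
H → M
M → N
M → L
L → I
L → K
K → R
R → C
R → F
F → G
G → J
J → S
J → T
T → E
R → P
P → Q
U → D

U, O, H, M, N, L, I, K, R, C, F, G, J, S, T, E, P, Q, D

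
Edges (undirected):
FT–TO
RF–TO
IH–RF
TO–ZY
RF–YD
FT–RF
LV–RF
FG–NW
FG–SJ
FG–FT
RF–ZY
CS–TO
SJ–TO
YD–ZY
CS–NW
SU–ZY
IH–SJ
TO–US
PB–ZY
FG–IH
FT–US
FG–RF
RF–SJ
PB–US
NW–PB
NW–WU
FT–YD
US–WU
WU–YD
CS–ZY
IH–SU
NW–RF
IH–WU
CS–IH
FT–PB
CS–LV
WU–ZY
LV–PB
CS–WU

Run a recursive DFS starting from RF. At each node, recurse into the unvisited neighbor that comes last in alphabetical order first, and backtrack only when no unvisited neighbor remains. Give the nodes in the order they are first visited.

RF, ZY, YD, WU, US, TO, SJ, IH, SU, FG, NW, PB, LV, CS, FT

Visit RF
RF → ZY
ZY → YD
YD → WU
WU → US
US → TO
TO → SJ
SJ → IH
IH → SU
IH → FG
FG → NW
NW → PB
PB → LV
LV → CS
PB → FT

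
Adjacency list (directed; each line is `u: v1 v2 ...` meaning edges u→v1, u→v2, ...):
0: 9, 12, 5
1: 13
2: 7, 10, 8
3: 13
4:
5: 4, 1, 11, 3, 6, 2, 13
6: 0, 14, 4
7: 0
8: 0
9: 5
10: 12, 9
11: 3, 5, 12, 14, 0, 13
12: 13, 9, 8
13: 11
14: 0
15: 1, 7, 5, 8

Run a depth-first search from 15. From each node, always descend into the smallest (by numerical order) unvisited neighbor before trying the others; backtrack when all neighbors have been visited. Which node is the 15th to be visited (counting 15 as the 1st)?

Visit 15
15 → 1
1 → 13
13 → 11
11 → 0
0 → 5
5 → 2
2 → 7
2 → 8
2 → 10
10 → 9
10 → 12
5 → 3
5 → 4
5 → 6
6 → 14

Visit order: 15, 1, 13, 11, 0, 5, 2, 7, 8, 10, 9, 12, 3, 4, 6, 14

6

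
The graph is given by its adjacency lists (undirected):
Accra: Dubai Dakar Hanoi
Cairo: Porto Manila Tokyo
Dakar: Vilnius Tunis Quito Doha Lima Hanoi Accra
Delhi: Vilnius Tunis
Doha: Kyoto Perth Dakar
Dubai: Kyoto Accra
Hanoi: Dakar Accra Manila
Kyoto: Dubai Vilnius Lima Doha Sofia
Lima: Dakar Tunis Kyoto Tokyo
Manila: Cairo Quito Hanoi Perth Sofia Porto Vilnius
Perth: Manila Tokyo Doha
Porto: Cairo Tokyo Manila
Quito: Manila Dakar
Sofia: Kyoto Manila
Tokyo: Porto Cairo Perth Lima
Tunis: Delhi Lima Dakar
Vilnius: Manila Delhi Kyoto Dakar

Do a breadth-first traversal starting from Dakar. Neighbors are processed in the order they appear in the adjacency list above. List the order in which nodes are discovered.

Visit Dakar; enqueue Vilnius, Tunis, Quito, Doha, Lima, Hanoi, Accra → queue [Vilnius, Tunis, Quito, Doha, Lima, Hanoi, Accra]
Visit Vilnius; enqueue Manila, Delhi, Kyoto → queue [Tunis, Quito, Doha, Lima, Hanoi, Accra, Manila, Delhi, Kyoto]
Visit Tunis → queue [Quito, Doha, Lima, Hanoi, Accra, Manila, Delhi, Kyoto]
Visit Quito → queue [Doha, Lima, Hanoi, Accra, Manila, Delhi, Kyoto]
Visit Doha; enqueue Perth → queue [Lima, Hanoi, Accra, Manila, Delhi, Kyoto, Perth]
Visit Lima; enqueue Tokyo → queue [Hanoi, Accra, Manila, Delhi, Kyoto, Perth, Tokyo]
Visit Hanoi → queue [Accra, Manila, Delhi, Kyoto, Perth, Tokyo]
Visit Accra; enqueue Dubai → queue [Manila, Delhi, Kyoto, Perth, Tokyo, Dubai]
Visit Manila; enqueue Cairo, Sofia, Porto → queue [Delhi, Kyoto, Perth, Tokyo, Dubai, Cairo, Sofia, Porto]
Visit Delhi → queue [Kyoto, Perth, Tokyo, Dubai, Cairo, Sofia, Porto]
Visit Kyoto → queue [Perth, Tokyo, Dubai, Cairo, Sofia, Porto]
Visit Perth → queue [Tokyo, Dubai, Cairo, Sofia, Porto]
Visit Tokyo → queue [Dubai, Cairo, Sofia, Porto]
Visit Dubai → queue [Cairo, Sofia, Porto]
Visit Cairo → queue [Sofia, Porto]
Visit Sofia → queue [Porto]
Visit Porto → queue []

Dakar → Vilnius → Tunis → Quito → Doha → Lima → Hanoi → Accra → Manila → Delhi → Kyoto → Perth → Tokyo → Dubai → Cairo → Sofia → Porto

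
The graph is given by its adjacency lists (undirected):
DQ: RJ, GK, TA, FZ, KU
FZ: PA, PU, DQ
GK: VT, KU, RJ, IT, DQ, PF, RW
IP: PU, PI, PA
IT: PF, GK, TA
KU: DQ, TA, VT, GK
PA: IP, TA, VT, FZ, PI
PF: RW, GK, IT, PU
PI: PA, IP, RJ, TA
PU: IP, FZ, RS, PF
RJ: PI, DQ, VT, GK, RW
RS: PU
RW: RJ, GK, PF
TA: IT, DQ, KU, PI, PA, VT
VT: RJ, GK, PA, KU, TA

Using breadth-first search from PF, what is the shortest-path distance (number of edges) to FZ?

Level 0: PF
Level 1: GK, IT, PU, RW
Level 2: DQ, FZ, IP, KU, RJ, RS, TA, VT
Level 3: PA, PI
FZ first appears at level 2.

2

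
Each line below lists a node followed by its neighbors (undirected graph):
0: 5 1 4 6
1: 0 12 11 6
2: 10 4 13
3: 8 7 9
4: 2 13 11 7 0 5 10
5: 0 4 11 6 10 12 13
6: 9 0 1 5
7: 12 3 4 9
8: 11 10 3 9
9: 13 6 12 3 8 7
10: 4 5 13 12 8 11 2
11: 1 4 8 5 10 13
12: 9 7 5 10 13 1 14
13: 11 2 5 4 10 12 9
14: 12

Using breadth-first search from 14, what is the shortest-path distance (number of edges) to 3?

Level 0: 14
Level 1: 12
Level 2: 1, 5, 7, 9, 10, 13
Level 3: 0, 2, 3, 4, 6, 8, 11
3 first appears at level 3.

3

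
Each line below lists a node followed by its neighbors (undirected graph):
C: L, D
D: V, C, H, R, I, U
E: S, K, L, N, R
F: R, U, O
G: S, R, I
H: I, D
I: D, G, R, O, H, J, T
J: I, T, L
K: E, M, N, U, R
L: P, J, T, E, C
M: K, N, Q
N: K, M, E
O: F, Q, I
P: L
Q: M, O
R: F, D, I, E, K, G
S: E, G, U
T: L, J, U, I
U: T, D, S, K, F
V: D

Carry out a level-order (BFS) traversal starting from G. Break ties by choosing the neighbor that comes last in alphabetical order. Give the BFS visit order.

Visit G; enqueue S, R, I → queue [S, R, I]
Visit S; enqueue U, E → queue [R, I, U, E]
Visit R; enqueue K, F, D → queue [I, U, E, K, F, D]
Visit I; enqueue T, O, J, H → queue [U, E, K, F, D, T, O, J, H]
Visit U → queue [E, K, F, D, T, O, J, H]
Visit E; enqueue N, L → queue [K, F, D, T, O, J, H, N, L]
Visit K; enqueue M → queue [F, D, T, O, J, H, N, L, M]
Visit F → queue [D, T, O, J, H, N, L, M]
Visit D; enqueue V, C → queue [T, O, J, H, N, L, M, V, C]
Visit T → queue [O, J, H, N, L, M, V, C]
Visit O; enqueue Q → queue [J, H, N, L, M, V, C, Q]
Visit J → queue [H, N, L, M, V, C, Q]
Visit H → queue [N, L, M, V, C, Q]
Visit N → queue [L, M, V, C, Q]
Visit L; enqueue P → queue [M, V, C, Q, P]
Visit M → queue [V, C, Q, P]
Visit V → queue [C, Q, P]
Visit C → queue [Q, P]
Visit Q → queue [P]
Visit P → queue []

G -> S -> R -> I -> U -> E -> K -> F -> D -> T -> O -> J -> H -> N -> L -> M -> V -> C -> Q -> P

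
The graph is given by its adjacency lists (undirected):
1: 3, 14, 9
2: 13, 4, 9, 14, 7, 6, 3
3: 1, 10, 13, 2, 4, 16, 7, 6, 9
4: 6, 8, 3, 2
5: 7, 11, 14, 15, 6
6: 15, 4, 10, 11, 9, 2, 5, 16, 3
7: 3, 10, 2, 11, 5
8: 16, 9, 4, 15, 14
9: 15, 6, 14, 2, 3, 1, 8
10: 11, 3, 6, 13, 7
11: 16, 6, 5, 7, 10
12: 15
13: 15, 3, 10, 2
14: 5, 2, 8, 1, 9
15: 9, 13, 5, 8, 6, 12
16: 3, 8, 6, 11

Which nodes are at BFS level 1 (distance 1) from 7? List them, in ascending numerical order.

Level 0: 7
Level 1: 2, 3, 5, 10, 11
Level 2: 1, 4, 6, 9, 13, 14, 15, 16
Level 3: 8, 12

2, 3, 5, 10, 11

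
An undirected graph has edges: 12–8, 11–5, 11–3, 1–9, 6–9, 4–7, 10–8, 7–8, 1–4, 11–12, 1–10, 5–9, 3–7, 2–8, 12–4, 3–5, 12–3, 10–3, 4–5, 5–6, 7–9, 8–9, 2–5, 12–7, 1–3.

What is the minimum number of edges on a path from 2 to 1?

3

Level 0: 2
Level 1: 5, 8
Level 2: 3, 4, 6, 7, 9, 10, 11, 12
Level 3: 1
1 first appears at level 3.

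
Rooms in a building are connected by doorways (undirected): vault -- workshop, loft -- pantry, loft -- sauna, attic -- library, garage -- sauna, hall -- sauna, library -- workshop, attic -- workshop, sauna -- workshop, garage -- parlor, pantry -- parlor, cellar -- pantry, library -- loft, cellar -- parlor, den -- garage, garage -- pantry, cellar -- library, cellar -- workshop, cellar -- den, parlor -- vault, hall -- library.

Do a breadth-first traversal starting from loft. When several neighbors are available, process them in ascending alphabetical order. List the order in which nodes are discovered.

Visit loft; enqueue library, pantry, sauna → queue [library, pantry, sauna]
Visit library; enqueue attic, cellar, hall, workshop → queue [pantry, sauna, attic, cellar, hall, workshop]
Visit pantry; enqueue garage, parlor → queue [sauna, attic, cellar, hall, workshop, garage, parlor]
Visit sauna → queue [attic, cellar, hall, workshop, garage, parlor]
Visit attic → queue [cellar, hall, workshop, garage, parlor]
Visit cellar; enqueue den → queue [hall, workshop, garage, parlor, den]
Visit hall → queue [workshop, garage, parlor, den]
Visit workshop; enqueue vault → queue [garage, parlor, den, vault]
Visit garage → queue [parlor, den, vault]
Visit parlor → queue [den, vault]
Visit den → queue [vault]
Visit vault → queue []

loft -> library -> pantry -> sauna -> attic -> cellar -> hall -> workshop -> garage -> parlor -> den -> vault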